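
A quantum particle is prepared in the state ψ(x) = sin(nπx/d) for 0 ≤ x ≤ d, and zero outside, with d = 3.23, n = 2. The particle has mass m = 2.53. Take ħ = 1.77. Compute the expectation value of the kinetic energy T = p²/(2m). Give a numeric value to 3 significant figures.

2.34

T = −(ħ²/2m) d²/dx², so ⟨T⟩ = −(ħ²/2m) ∫ ψ*·ψ'' dx / ∫|ψ|² dx; with m = 2.53.
d/dx sin(nπx/d) = (nπ/d)·cos(nπx/d) and d²/dx² sin(nπx/d) = −(nπ/d)²·sin(nπx/d); on 0 ≤ x ≤ d, ∫sin²(nπx/d) dx = d/2 and ∫sin(nπx/d)·cos(nπx/d) dx = 0.
State is unnormalized: ∫|ψ|² dx = 1.6150, and ∫ψ*·(−ħ²/2m · ψ'') dx = 3.7838, so ⟨T⟩ = 3.7838 / 1.6150.
⟨T⟩ = 2.3429.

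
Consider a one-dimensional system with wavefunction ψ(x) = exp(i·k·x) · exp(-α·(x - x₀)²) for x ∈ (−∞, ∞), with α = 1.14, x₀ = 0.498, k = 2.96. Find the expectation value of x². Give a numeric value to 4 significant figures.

⟨x²⟩ = ∫ x²·|ψ|² dx / ∫|ψ|² dx (integrals over the domain).
Gaussian moments (u = x − x₀): ∫u^(2j)·e^(−2αu²) du = (2j−1)!!/(4α)^j · √(π/(2α)), odd powers integrate to 0; here √(π/(2α)) = 1.1738.
State is unnormalized: ∫|ψ|² dx = 1.1738, and ∫ψ*·x²·ψ dx = 0.54854, so ⟨x²⟩ = 0.54854 / 1.1738.
⟨x²⟩ = 0.46730.

0.4673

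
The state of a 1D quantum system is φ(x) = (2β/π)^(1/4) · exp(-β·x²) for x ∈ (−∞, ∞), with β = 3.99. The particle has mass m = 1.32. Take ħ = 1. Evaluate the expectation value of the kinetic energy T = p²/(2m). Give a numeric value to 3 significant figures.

1.51

T = −(ħ²/2m) d²/dx², so ⟨T⟩ = −(ħ²/2m) ∫ φ*·φ'' dx; with m = 1.32.
Gaussian moments: ∫x^(2j)·e^(−2βx²) dx = (2j−1)!!/(4β)^j · √(π/(2β)), odd powers integrate to 0; here √(π/(2β)) = 0.62744. Derivatives: d/dx e^(−βx²) = −2βx·e^(−βx²), d²/dx² e^(−βx²) = (4β²x² − 2β)·e^(−βx²).
⟨T⟩ = 1.5114.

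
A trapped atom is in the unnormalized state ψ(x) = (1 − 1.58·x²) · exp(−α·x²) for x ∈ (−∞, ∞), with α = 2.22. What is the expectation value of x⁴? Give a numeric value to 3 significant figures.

0.0169

⟨x⁴⟩ = ∫ x⁴·|ψ|² dx / ∫|ψ|² dx (integrals over the domain).
Expand each integrand as polynomial × e^(−2αx²) and use ∫x^(2j)·e^(−2αx²) dx = (2j−1)!!/(4α)^j · √(π/(2α)), odd powers → 0; here √(π/(2α)) = 0.84117.
State is unnormalized: ∫|ψ|² dx = 0.62172, and ∫ψ*·x⁴·ψ dx = 0.010521, so ⟨x⁴⟩ = 0.010521 / 0.62172.
⟨x⁴⟩ = 0.016922.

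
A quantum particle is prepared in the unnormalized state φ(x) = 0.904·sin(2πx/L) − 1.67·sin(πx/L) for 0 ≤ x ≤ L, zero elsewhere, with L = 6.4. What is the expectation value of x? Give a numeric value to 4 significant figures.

4.165

⟨x⟩ = ∫ x·|φ|² dx / ∫|φ|² dx (integrals over the domain).
On 0 ≤ x ≤ L (j ≠ l): ∫sin²(jπx/L) dx = L/2, ∫sin(jπx/L)·sin(lπx/L) dx = 0; diagonal moments ∫x·sin²(jπx/L) dx = L²/4, ∫x²·sin²(jπx/L) dx = L³·(1/6 − 1/(4j²π²)); cross terms ∫x·sin(jπx/L)·sin(lπx/L) dx = 0 for j + l even and −4jlL²/(π²(j² − l²)²) for j + l odd, ∫x²·sin(jπx/L)·sin(lπx/L) dx = (−1)^(j+l)·4jlL³/(π²(j² − l²)²); higher powers the same way via product-to-sum and parts.
State is unnormalized: ∫|φ|² dx = 11.540, and ∫φ*·x·φ dx = 48.065, so ⟨x⟩ = 48.065 / 11.540.
⟨x⟩ = 4.1652.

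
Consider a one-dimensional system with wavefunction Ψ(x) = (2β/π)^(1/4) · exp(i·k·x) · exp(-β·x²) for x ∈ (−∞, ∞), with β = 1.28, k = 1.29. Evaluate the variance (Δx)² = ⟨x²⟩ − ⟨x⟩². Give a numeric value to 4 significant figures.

0.1953

Compute ⟨x⟩ and ⟨x²⟩ separately, then (Δx)² = ⟨x²⟩ − ⟨x⟩².
Gaussian moments: ∫x^(2j)·e^(−2βx²) dx = (2j−1)!!/(4β)^j · √(π/(2β)), odd powers integrate to 0; here √(π/(2β)) = 1.1078.
⟨x⟩ = 0.0000 and ⟨x²⟩ = 0.19531.
(Δx)² = 0.19531 − (0.0000)² = 0.19531.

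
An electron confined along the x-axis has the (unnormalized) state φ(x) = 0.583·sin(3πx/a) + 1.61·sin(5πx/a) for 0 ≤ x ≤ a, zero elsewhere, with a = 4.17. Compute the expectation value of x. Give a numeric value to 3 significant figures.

2.09

⟨x⟩ = ∫ x·|φ|² dx / ∫|φ|² dx (integrals over the domain).
On 0 ≤ x ≤ a (j ≠ l): ∫sin²(jπx/a) dx = a/2, ∫sin(jπx/a)·sin(lπx/a) dx = 0; diagonal moments ∫x·sin²(jπx/a) dx = a²/4, ∫x²·sin²(jπx/a) dx = a³·(1/6 − 1/(4j²π²)); cross terms ∫x·sin(jπx/a)·sin(lπx/a) dx = 0 for j + l even and −4jla²/(π²(j² − l²)²) for j + l odd, ∫x²·sin(jπx/a)·sin(lπx/a) dx = (−1)^(j+l)·4jla³/(π²(j² − l²)²); higher powers the same way via product-to-sum and parts.
State is unnormalized: ∫|φ|² dx = 6.1132, and ∫φ*·x·φ dx = 12.746, so ⟨x⟩ = 12.746 / 6.1132.
⟨x⟩ = 2.0850.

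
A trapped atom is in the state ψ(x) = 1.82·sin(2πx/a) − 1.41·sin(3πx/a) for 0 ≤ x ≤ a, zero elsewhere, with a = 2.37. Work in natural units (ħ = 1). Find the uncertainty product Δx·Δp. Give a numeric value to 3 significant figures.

Δx = √(⟨x²⟩−⟨x⟩²), Δp = √(⟨p²⟩−⟨p⟩²).
On 0 ≤ x ≤ a (j ≠ l): ∫sin²(jπx/a) dx = a/2, ∫sin(jπx/a)·sin(lπx/a) dx = 0; diagonal moments ∫x·sin²(jπx/a) dx = a²/4, ∫x²·sin²(jπx/a) dx = a³·(1/6 − 1/(4j²π²)); cross terms ∫x·sin(jπx/a)·sin(lπx/a) dx = 0 for j + l even and −4jla²/(π²(j² − l²)²) for j + l odd, ∫x²·sin(jπx/a)·sin(lπx/a) dx = (−1)^(j+l)·4jla³/(π²(j² − l²)²); higher powers the same way via product-to-sum and parts. d²/dx² sin(jπx/a) = −(jπ/a)²·sin(jπx/a); on 0 ≤ x ≤ a, ∫sin²(jπx/a) dx = a/2 and ∫sin(jπx/a)·sin(lπx/a) dx = 0 for j ≠ l, so only diagonal terms survive in ∫|ψ|² and ∫ψ·ψ″; ∫ψ·ψ′ dx = [ψ²/2] between the walls = 0.
Normalization: ∫|ψ|² dx = 6.2811.
⟨x⟩ = 1.6314, ⟨x²⟩ = 2.8740 ⇒ Δx = 0.46093.
⟨p⟩ = 0.0000, ⟨p²⟩ = 10.324 ⇒ Δp = 3.2131.
Δx·Δp = 1.4810.

1.48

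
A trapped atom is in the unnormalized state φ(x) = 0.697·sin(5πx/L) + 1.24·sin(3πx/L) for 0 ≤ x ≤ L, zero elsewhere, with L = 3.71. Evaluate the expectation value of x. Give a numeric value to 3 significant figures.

⟨x⟩ = ∫ x·|φ|² dx / ∫|φ|² dx (integrals over the domain).
On 0 ≤ x ≤ L (j ≠ l): ∫sin²(jπx/L) dx = L/2, ∫sin(jπx/L)·sin(lπx/L) dx = 0; diagonal moments ∫x·sin²(jπx/L) dx = L²/4, ∫x²·sin²(jπx/L) dx = L³·(1/6 − 1/(4j²π²)); cross terms ∫x·sin(jπx/L)·sin(lπx/L) dx = 0 for j + l even and −4jlL²/(π²(j² − l²)²) for j + l odd, ∫x²·sin(jπx/L)·sin(lπx/L) dx = (−1)^(j+l)·4jlL³/(π²(j² − l²)²); higher powers the same way via product-to-sum and parts.
State is unnormalized: ∫|φ|² dx = 3.7534, and ∫φ*·x·φ dx = 6.9626, so ⟨x⟩ = 6.9626 / 3.7534.
⟨x⟩ = 1.8550.

1.86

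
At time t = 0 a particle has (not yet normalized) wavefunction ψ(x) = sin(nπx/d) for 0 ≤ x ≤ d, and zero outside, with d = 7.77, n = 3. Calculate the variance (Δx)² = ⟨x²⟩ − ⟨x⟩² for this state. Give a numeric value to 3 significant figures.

Compute ⟨x⟩ and ⟨x²⟩ separately, then (Δx)² = ⟨x²⟩ − ⟨x⟩².
With sin²θ = (1 − cos2θ)/2 on 0 ≤ x ≤ d: ∫sin²(nπx/d) dx = d/2, ∫x·sin²(nπx/d) dx = d²/4, ∫x²·sin²(nπx/d) dx = d³·(1/6 − 1/(4n²π²)); higher powers xᵏ the same way, integrating xᵏ·cos(2nπx/d) by parts.
Normalization: ∫|ψ|² dx = 3.8850.
⟨x⟩ = 3.8850 and ⟨x²⟩ = 19.784.
(Δx)² = 19.784 − (3.8850)² = 4.6912.

4.69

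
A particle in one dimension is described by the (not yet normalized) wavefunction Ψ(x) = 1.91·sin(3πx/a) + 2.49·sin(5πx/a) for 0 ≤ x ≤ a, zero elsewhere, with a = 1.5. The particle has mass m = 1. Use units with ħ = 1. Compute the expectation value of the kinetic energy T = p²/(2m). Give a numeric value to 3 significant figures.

T = −(ħ²/2m) d²/dx², so ⟨T⟩ = −(ħ²/2m) ∫ Ψ*·Ψ'' dx / ∫|Ψ|² dx; with m = 1.
d²/dx² sin(jπx/a) = −(jπ/a)²·sin(jπx/a); on 0 ≤ x ≤ a, ∫sin²(jπx/a) dx = a/2 and ∫sin(jπx/a)·sin(lπx/a) dx = 0 for j ≠ l, so only diagonal terms survive in ∫|Ψ|² and ∫Ψ·Ψ″; ∫Ψ·Ψ′ dx = [Ψ²/2] between the walls = 0.
State is unnormalized: ∫|Ψ|² dx = 7.3862, and ∫Ψ*·(−ħ²/2m · Ψ'') dx = 308.98, so ⟨T⟩ = 308.98 / 7.3862.
⟨T⟩ = 41.832.

41.8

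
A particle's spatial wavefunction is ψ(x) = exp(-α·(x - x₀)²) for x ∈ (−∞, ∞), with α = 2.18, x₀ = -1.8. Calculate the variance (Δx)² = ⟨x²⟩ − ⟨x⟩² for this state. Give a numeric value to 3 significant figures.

Compute ⟨x⟩ and ⟨x²⟩ separately, then (Δx)² = ⟨x²⟩ − ⟨x⟩².
Gaussian moments (u = x − x₀): ∫u^(2j)·e^(−2αu²) du = (2j−1)!!/(4α)^j · √(π/(2α)), odd powers integrate to 0; here √(π/(2α)) = 0.84885.
Normalization: ∫|ψ|² dx = 0.84885.
⟨x⟩ = -1.8000 and ⟨x²⟩ = 3.3547.
(Δx)² = 3.3547 − (-1.8000)² = 0.11468.

0.115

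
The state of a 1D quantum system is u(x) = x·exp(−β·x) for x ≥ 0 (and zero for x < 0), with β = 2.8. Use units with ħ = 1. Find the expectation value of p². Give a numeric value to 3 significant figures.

p² u = −ħ² d²u/dx²; ⟨p²⟩ = −ħ² ∫ u*·u'' dx / ∫|u|² dx.
Differentiate x·exp(−β·x) with the product rule; every integrand then reduces to terms xʲ·e^(−2βx) on [0, ∞), with ∫₀^∞ xʲ·e^(−2βx) dx = j!/(2β)^(j+1).
State is unnormalized: ∫|u|² dx = 0.011388, and ∫u*·(−ħ² u'') dx = 0.089286, so ⟨p²⟩ = 0.089286 / 0.011388.
⟨p²⟩ = 7.8400.

7.84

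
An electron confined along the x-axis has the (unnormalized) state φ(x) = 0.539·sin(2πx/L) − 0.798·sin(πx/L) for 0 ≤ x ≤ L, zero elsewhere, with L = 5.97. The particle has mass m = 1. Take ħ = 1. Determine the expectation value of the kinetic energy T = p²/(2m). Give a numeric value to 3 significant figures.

T = −(ħ²/2m) d²/dx², so ⟨T⟩ = −(ħ²/2m) ∫ φ*·φ'' dx / ∫|φ|² dx; with m = 1.
d²/dx² sin(jπx/L) = −(jπ/L)²·sin(jπx/L); on 0 ≤ x ≤ L, ∫sin²(jπx/L) dx = L/2 and ∫sin(jπx/L)·sin(lπx/L) dx = 0 for j ≠ l, so only diagonal terms survive in ∫|φ|² and ∫φ·φ″; ∫φ·φ′ dx = [φ²/2] between the walls = 0.
State is unnormalized: ∫|φ|² dx = 2.7681, and ∫φ*·(−ħ²/2m · φ'') dx = 0.74348, so ⟨T⟩ = 0.74348 / 2.7681.
⟨T⟩ = 0.26859.

0.269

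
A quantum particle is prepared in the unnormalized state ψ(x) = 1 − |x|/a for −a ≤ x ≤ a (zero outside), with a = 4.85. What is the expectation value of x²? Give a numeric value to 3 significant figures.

2.35

⟨x²⟩ = ∫ x²·|ψ|² dx / ∫|ψ|² dx (integrals over the domain).
ψ is even, so ∫ over [−a, a] = 2∫₀ᵃ with ψ = 1 − x/a there: ∫₀ᵃ (1 − x/a)² dx = a/3, ∫₀ᵃ x²(1 − x/a)² dx = a³/30, ∫₀ᵃ x⁴(1 − x/a)² dx = a⁵/105.
State is unnormalized: ∫|ψ|² dx = 3.2333, and ∫ψ*·x²·ψ dx = 7.6056, so ⟨x²⟩ = 7.6056 / 3.2333.
⟨x²⟩ = 2.3523.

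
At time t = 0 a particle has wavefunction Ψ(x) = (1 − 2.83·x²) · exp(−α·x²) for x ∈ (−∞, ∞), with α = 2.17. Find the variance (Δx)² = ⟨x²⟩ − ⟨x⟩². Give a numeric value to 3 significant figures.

Compute ⟨x⟩ and ⟨x²⟩ separately, then (Δx)² = ⟨x²⟩ − ⟨x⟩².
Expand each integrand as polynomial × e^(−2αx²) and use ∫x^(2j)·e^(−2αx²) dx = (2j−1)!!/(4α)^j · √(π/(2α)), odd powers → 0; here √(π/(2α)) = 0.85081.
Normalization: ∫|Ψ|² dx = 0.56734.
⟨x⟩ = 0.0000 and ⟨x²⟩ = 0.11028.
(Δx)² = 0.11028 − (0.0000)² = 0.11028.

0.110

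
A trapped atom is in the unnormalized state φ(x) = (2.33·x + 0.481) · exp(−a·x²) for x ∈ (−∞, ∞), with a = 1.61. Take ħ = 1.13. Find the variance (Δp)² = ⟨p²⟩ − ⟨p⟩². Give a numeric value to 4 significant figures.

Compute ⟨p⟩ and ⟨p²⟩ separately; (Δp)² = ⟨p²⟩ − ⟨p⟩².
Expand each integrand as polynomial × e^(−2ax²) and use ∫x^(2j)·e^(−2ax²) dx = (2j−1)!!/(4a)^j · √(π/(2a)), odd powers → 0; here √(π/(2a)) = 0.98775. Differentiate with the product rule, d/dx e^(−ax²) = −2ax·e^(−ax²).
Normalization: ∫|φ|² dx = 1.0612.
⟨p⟩ = 0.0000 and ⟨p²⟩ = 5.2820.
(Δp)² = 5.2820 − (0.0000)² = 5.2820.

5.282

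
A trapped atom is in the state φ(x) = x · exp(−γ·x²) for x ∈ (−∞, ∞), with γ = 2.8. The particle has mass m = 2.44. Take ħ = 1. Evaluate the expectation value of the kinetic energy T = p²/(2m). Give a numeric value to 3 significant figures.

1.72

T = −(ħ²/2m) d²/dx², so ⟨T⟩ = −(ħ²/2m) ∫ φ*·φ'' dx / ∫|φ|² dx; with m = 2.44.
Expand each integrand as polynomial × e^(−2γx²) and use ∫x^(2j)·e^(−2γx²) dx = (2j−1)!!/(4γ)^j · √(π/(2γ)), odd powers → 0; here √(π/(2γ)) = 0.74900. Differentiate with the product rule, d/dx e^(−γx²) = −2γx·e^(−γx²).
State is unnormalized: ∫|φ|² dx = 0.066875, and ∫φ*·(−ħ²/2m · φ'') dx = 0.11511, so ⟨T⟩ = 0.11511 / 0.066875.
⟨T⟩ = 1.7213.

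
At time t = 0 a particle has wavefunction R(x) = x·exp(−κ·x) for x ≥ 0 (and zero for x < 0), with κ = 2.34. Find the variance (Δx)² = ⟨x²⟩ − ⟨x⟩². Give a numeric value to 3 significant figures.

0.137

Compute ⟨x⟩ and ⟨x²⟩ separately, then (Δx)² = ⟨x²⟩ − ⟨x⟩².
Every integrand reduces to terms xʲ·e^(−2κx) on [0, ∞); use ∫₀^∞ xʲ·e^(−2κx) dx = j!/(2κ)^(j+1).
Normalization: ∫|R|² dx = 0.019512.
⟨x⟩ = 0.64103 and ⟨x²⟩ = 0.54789.
(Δx)² = 0.54789 − (0.64103)² = 0.13697.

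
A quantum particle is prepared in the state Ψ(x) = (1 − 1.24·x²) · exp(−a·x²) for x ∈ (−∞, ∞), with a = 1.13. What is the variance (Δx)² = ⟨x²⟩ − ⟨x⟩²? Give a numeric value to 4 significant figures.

Compute ⟨x⟩ and ⟨x²⟩ separately, then (Δx)² = ⟨x²⟩ − ⟨x⟩².
Expand each integrand as polynomial × e^(−2ax²) and use ∫x^(2j)·e^(−2ax²) dx = (2j−1)!!/(4a)^j · √(π/(2a)), odd powers → 0; here √(π/(2a)) = 1.1790.
Normalization: ∫|Ψ|² dx = 0.79832.
⟨x⟩ = 0.0000 and ⟨x²⟩ = 0.15778.
(Δx)² = 0.15778 − (0.0000)² = 0.15778.

0.1578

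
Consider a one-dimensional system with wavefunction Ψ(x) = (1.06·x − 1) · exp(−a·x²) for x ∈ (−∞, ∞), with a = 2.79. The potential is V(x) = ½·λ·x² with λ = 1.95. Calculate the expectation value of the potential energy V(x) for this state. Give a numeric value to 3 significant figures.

⟨V⟩ = ∫ V(x)·|Ψ|² dx / ∫|Ψ|² dx.
Expand each integrand as polynomial × e^(−2ax²) and use ∫x^(2j)·e^(−2ax²) dx = (2j−1)!!/(4a)^j · √(π/(2a)), odd powers → 0; here √(π/(2a)) = 0.75034.
State is unnormalized: ∫|Ψ|² dx = 0.82588, and ∫Ψ*·V(x)·Ψ dx = 0.085354, so ⟨V⟩ = 0.085354 / 0.82588.
⟨V⟩ = 0.10335.

0.103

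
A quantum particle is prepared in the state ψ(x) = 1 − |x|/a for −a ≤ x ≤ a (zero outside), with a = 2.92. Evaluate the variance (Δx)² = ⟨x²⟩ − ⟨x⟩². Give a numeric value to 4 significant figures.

0.8526

Compute ⟨x⟩ and ⟨x²⟩ separately, then (Δx)² = ⟨x²⟩ − ⟨x⟩².
ψ is even, so ∫ over [−a, a] = 2∫₀ᵃ with ψ = 1 − x/a there: ∫₀ᵃ (1 − x/a)² dx = a/3, ∫₀ᵃ x²(1 − x/a)² dx = a³/30, ∫₀ᵃ x⁴(1 − x/a)² dx = a⁵/105.
Normalization: ∫|ψ|² dx = 1.9467.
⟨x⟩ = 0.0000 and ⟨x²⟩ = 0.85264.
(Δx)² = 0.85264 − (0.0000)² = 0.85264.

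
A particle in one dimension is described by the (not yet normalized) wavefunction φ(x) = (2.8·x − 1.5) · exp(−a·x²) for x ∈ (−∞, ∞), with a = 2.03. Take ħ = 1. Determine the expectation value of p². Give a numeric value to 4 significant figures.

p² φ = −ħ² d²φ/dx²; ⟨p²⟩ = −ħ² ∫ φ*·φ'' dx / ∫|φ|² dx.
Expand each integrand as polynomial × e^(−2ax²) and use ∫x^(2j)·e^(−2ax²) dx = (2j−1)!!/(4a)^j · √(π/(2a)), odd powers → 0; here √(π/(2a)) = 0.87965. Differentiate with the product rule, d/dx e^(−ax²) = −2ax·e^(−ax²).
State is unnormalized: ∫|φ|² dx = 2.8285, and ∫φ*·(−ħ² φ'') dx = 9.1902, so ⟨p²⟩ = 9.1902 / 2.8285.
⟨p²⟩ = 3.2491.

3.249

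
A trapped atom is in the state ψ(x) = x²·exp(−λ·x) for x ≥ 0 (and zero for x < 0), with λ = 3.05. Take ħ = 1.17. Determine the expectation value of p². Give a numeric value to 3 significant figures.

4.24

p² ψ = −ħ² d²ψ/dx²; ⟨p²⟩ = −ħ² ∫ ψ*·ψ'' dx / ∫|ψ|² dx.
Differentiate x²·exp(−λ·x) with the product rule; every integrand then reduces to terms xʲ·e^(−2λx) on [0, ∞), with ∫₀^∞ xʲ·e^(−2λx) dx = j!/(2λ)^(j+1).
State is unnormalized: ∫|ψ|² dx = 0.0028416, and ∫ψ*·(−ħ² ψ'') dx = 0.012062, so ⟨p²⟩ = 0.012062 / 0.0028416.
⟨p²⟩ = 4.2447.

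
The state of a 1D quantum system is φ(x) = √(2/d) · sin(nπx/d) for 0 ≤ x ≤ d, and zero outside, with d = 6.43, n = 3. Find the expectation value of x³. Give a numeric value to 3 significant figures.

64.2

⟨x³⟩ = ∫ x³·|φ|² dx (integrals over the domain).
With sin²θ = (1 − cos2θ)/2 on 0 ≤ x ≤ d: ∫sin²(nπx/d) dx = d/2, ∫x·sin²(nπx/d) dx = d²/4, ∫x²·sin²(nπx/d) dx = d³·(1/6 − 1/(4n²π²)); higher powers xᵏ the same way, integrating xᵏ·cos(2nπx/d) by parts.
⟨x³⟩ = 64.217.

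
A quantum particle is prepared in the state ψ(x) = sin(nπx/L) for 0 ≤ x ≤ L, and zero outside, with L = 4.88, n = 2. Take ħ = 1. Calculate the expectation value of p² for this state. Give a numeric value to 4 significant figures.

p² ψ = −ħ² d²ψ/dx²; ⟨p²⟩ = −ħ² ∫ ψ*·ψ'' dx / ∫|ψ|² dx.
d/dx sin(nπx/L) = (nπ/L)·cos(nπx/L) and d²/dx² sin(nπx/L) = −(nπ/L)²·sin(nπx/L); on 0 ≤ x ≤ L, ∫sin²(nπx/L) dx = L/2 and ∫sin(nπx/L)·cos(nπx/L) dx = 0.
State is unnormalized: ∫|ψ|² dx = 2.4400, and ∫ψ*·(−ħ² ψ'') dx = 4.0449, so ⟨p²⟩ = 4.0449 / 2.4400.
⟨p²⟩ = 1.6578.

1.658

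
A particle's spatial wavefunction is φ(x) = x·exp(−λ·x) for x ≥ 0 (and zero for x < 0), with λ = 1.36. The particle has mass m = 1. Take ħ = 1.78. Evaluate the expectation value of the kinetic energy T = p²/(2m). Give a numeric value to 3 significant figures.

T = −(ħ²/2m) d²/dx², so ⟨T⟩ = −(ħ²/2m) ∫ φ*·φ'' dx / ∫|φ|² dx; with m = 1.
Differentiate x·exp(−λ·x) with the product rule; every integrand then reduces to terms xʲ·e^(−2λx) on [0, ∞), with ∫₀^∞ xʲ·e^(−2λx) dx = j!/(2λ)^(j+1).
State is unnormalized: ∫|φ|² dx = 0.099386, and ∫φ*·(−ħ²/2m · φ'') dx = 0.29121, so ⟨T⟩ = 0.29121 / 0.099386.
⟨T⟩ = 2.9301.

2.93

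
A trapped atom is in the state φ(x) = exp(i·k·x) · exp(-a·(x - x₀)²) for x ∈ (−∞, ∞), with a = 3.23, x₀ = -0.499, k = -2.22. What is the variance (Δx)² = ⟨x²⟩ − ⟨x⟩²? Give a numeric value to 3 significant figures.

0.0774

Compute ⟨x⟩ and ⟨x²⟩ separately, then (Δx)² = ⟨x²⟩ − ⟨x⟩².
Gaussian moments (u = x − x₀): ∫u^(2j)·e^(−2au²) du = (2j−1)!!/(4a)^j · √(π/(2a)), odd powers integrate to 0; here √(π/(2a)) = 0.69736.
Normalization: ∫|φ|² dx = 0.69736.
⟨x⟩ = -0.49900 and ⟨x²⟩ = 0.32640.
(Δx)² = 0.32640 − (-0.49900)² = 0.077399.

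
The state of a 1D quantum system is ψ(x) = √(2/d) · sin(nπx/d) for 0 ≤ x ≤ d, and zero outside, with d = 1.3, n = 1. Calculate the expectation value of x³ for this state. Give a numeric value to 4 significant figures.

⟨x³⟩ = ∫ x³·|ψ|² dx (integrals over the domain).
With sin²θ = (1 − cos2θ)/2 on 0 ≤ x ≤ d: ∫sin²(nπx/d) dx = d/2, ∫x·sin²(nπx/d) dx = d²/4, ∫x²·sin²(nπx/d) dx = d³·(1/6 − 1/(4n²π²)); higher powers xᵏ the same way, integrating xᵏ·cos(2nπx/d) by parts.
⟨x³⟩ = 0.38230.

0.3823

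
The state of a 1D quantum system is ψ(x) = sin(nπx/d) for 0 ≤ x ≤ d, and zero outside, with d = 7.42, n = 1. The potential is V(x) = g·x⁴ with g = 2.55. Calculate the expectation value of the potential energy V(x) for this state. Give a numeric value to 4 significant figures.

881.8

⟨V⟩ = ∫ V(x)·|ψ|² dx / ∫|ψ|² dx.
With sin²θ = (1 − cos2θ)/2 on 0 ≤ x ≤ d: ∫sin²(nπx/d) dx = d/2, ∫x·sin²(nπx/d) dx = d²/4, ∫x²·sin²(nπx/d) dx = d³·(1/6 − 1/(4n²π²)); higher powers xᵏ the same way, integrating xᵏ·cos(2nπx/d) by parts.
State is unnormalized: ∫|ψ|² dx = 3.7100, and ∫ψ*·V(x)·ψ dx = 3271.4, so ⟨V⟩ = 3271.4 / 3.7100.
⟨V⟩ = 881.77.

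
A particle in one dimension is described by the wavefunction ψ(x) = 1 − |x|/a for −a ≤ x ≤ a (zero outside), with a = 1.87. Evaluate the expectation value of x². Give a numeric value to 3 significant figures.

0.350

⟨x²⟩ = ∫ x²·|ψ|² dx / ∫|ψ|² dx (integrals over the domain).
ψ is even, so ∫ over [−a, a] = 2∫₀ᵃ with ψ = 1 − x/a there: ∫₀ᵃ (1 − x/a)² dx = a/3, ∫₀ᵃ x²(1 − x/a)² dx = a³/30, ∫₀ᵃ x⁴(1 − x/a)² dx = a⁵/105.
State is unnormalized: ∫|ψ|² dx = 1.2467, and ∫ψ*·x²·ψ dx = 0.43595, so ⟨x²⟩ = 0.43595 / 1.2467.
⟨x²⟩ = 0.34969.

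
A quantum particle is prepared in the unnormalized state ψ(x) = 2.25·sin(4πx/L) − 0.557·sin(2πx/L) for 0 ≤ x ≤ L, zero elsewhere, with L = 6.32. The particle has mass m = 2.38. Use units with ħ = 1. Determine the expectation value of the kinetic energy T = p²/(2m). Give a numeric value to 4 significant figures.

T = −(ħ²/2m) d²/dx², so ⟨T⟩ = −(ħ²/2m) ∫ ψ*·ψ'' dx / ∫|ψ|² dx; with m = 2.38.
d²/dx² sin(jπx/L) = −(jπ/L)²·sin(jπx/L); on 0 ≤ x ≤ L, ∫sin²(jπx/L) dx = L/2 and ∫sin(jπx/L)·sin(lπx/L) dx = 0 for j ≠ l, so only diagonal terms survive in ∫|ψ|² and ∫ψ·ψ″; ∫ψ·ψ′ dx = [ψ²/2] between the walls = 0.
State is unnormalized: ∫|ψ|² dx = 16.978, and ∫ψ*·(−ħ²/2m · ψ'') dx = 13.491, so ⟨T⟩ = 13.491 / 16.978.
⟨T⟩ = 0.79460.

0.7946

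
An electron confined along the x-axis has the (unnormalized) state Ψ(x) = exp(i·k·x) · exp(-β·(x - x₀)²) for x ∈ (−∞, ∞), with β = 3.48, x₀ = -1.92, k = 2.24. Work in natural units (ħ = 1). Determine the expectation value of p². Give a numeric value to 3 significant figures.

p² Ψ = −ħ² d²Ψ/dx²; ⟨p²⟩ = −ħ² ∫ Ψ*·Ψ'' dx / ∫|Ψ|² dx.
Gaussian moments (u = x − x₀): ∫u^(2j)·e^(−2βu²) du = (2j−1)!!/(4β)^j · √(π/(2β)), odd powers integrate to 0; here √(π/(2β)) = 0.67185. Derivatives: Ψ′ = (ik − 2βu)·Ψ, Ψ″ = ((ik − 2βu)² − 2β)·Ψ; the odd-in-u pieces drop out.
State is unnormalized: ∫|Ψ|² dx = 0.67185, and ∫Ψ*·(−ħ² Ψ'') dx = 5.7091, so ⟨p²⟩ = 5.7091 / 0.67185.
⟨p²⟩ = 8.4976.

8.50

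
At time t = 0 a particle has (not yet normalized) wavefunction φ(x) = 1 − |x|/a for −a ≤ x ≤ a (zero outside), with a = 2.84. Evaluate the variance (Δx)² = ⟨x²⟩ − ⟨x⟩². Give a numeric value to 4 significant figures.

0.8066

Compute ⟨x⟩ and ⟨x²⟩ separately, then (Δx)² = ⟨x²⟩ − ⟨x⟩².
φ is even, so ∫ over [−a, a] = 2∫₀ᵃ with φ = 1 − x/a there: ∫₀ᵃ (1 − x/a)² dx = a/3, ∫₀ᵃ x²(1 − x/a)² dx = a³/30, ∫₀ᵃ x⁴(1 − x/a)² dx = a⁵/105.
Normalization: ∫|φ|² dx = 1.8933.
⟨x⟩ = 0.0000 and ⟨x²⟩ = 0.80656.
(Δx)² = 0.80656 − (0.0000)² = 0.80656.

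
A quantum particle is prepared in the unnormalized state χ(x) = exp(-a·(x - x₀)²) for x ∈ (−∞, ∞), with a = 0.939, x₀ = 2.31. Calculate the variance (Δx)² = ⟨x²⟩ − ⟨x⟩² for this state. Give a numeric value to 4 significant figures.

0.2662

Compute ⟨x⟩ and ⟨x²⟩ separately, then (Δx)² = ⟨x²⟩ − ⟨x⟩².
Gaussian moments (u = x − x₀): ∫u^(2j)·e^(−2au²) du = (2j−1)!!/(4a)^j · √(π/(2a)), odd powers integrate to 0; here √(π/(2a)) = 1.2934.
Normalization: ∫|χ|² dx = 1.2934.
⟨x⟩ = 2.3100 and ⟨x²⟩ = 5.6023.
(Δx)² = 5.6023 − (2.3100)² = 0.26624.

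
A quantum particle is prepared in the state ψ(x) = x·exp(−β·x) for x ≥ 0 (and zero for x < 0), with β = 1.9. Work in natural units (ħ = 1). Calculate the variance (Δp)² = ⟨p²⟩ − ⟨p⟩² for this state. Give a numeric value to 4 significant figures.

Compute ⟨p⟩ and ⟨p²⟩ separately; (Δp)² = ⟨p²⟩ − ⟨p⟩².
Differentiate x·exp(−β·x) with the product rule; every integrand then reduces to terms xʲ·e^(−2βx) on [0, ∞), with ∫₀^∞ xʲ·e^(−2βx) dx = j!/(2β)^(j+1).
Normalization: ∫|ψ|² dx = 0.036448.
⟨p⟩ = 0.0000 and ⟨p²⟩ = 3.6100.
(Δp)² = 3.6100 − (0.0000)² = 3.6100.

3.610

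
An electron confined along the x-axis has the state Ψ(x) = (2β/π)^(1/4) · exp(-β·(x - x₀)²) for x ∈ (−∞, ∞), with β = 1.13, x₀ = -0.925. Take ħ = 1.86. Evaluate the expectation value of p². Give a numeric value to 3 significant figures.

p² Ψ = −ħ² d²Ψ/dx²; ⟨p²⟩ = −ħ² ∫ Ψ*·Ψ'' dx.
Gaussian moments (u = x − x₀): ∫u^(2j)·e^(−2βu²) du = (2j−1)!!/(4β)^j · √(π/(2β)), odd powers integrate to 0; here √(π/(2β)) = 1.1790. Derivatives: d/dx e^(−βu²) = −2βu·e^(−βu²), d²/dx² e^(−βu²) = (4β²u² − 2β)·e^(−βu²).
⟨p²⟩ = 3.9093.

3.91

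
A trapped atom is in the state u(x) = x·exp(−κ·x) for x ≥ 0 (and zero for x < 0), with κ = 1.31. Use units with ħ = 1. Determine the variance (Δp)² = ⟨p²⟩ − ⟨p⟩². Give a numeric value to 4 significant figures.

Compute ⟨p⟩ and ⟨p²⟩ separately; (Δp)² = ⟨p²⟩ − ⟨p⟩².
Differentiate x·exp(−κ·x) with the product rule; every integrand then reduces to terms xʲ·e^(−2κx) on [0, ∞), with ∫₀^∞ xʲ·e^(−2κx) dx = j!/(2κ)^(j+1).
Normalization: ∫|u|² dx = 0.11121.
⟨p⟩ = 0.0000 and ⟨p²⟩ = 1.7161.
(Δp)² = 1.7161 − (0.0000)² = 1.7161.

1.716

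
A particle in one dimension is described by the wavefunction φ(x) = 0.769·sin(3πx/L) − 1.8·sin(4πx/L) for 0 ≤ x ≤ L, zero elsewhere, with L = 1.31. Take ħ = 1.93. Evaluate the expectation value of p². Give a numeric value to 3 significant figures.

320.

p² φ = −ħ² d²φ/dx²; ⟨p²⟩ = −ħ² ∫ φ*·φ'' dx / ∫|φ|² dx.
d²/dx² sin(jπx/L) = −(jπ/L)²·sin(jπx/L); on 0 ≤ x ≤ L, ∫sin²(jπx/L) dx = L/2 and ∫sin(jπx/L)·sin(lπx/L) dx = 0 for j ≠ l, so only diagonal terms survive in ∫|φ|² and ∫φ·φ″; ∫φ·φ′ dx = [φ²/2] between the walls = 0.
State is unnormalized: ∫|φ|² dx = 2.5095, and ∫φ*·(−ħ² φ'') dx = 802.09, so ⟨p²⟩ = 802.09 / 2.5095.
⟨p²⟩ = 319.62.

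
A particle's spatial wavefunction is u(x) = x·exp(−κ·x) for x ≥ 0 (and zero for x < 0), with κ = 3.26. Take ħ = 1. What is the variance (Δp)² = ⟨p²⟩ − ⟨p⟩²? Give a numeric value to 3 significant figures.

Compute ⟨p⟩ and ⟨p²⟩ separately; (Δp)² = ⟨p²⟩ − ⟨p⟩².
Differentiate x·exp(−κ·x) with the product rule; every integrand then reduces to terms xʲ·e^(−2κx) on [0, ∞), with ∫₀^∞ xʲ·e^(−2κx) dx = j!/(2κ)^(j+1).
Normalization: ∫|u|² dx = 0.0072158.
⟨p⟩ = 0.0000 and ⟨p²⟩ = 10.628.
(Δp)² = 10.628 − (0.0000)² = 10.628.

10.6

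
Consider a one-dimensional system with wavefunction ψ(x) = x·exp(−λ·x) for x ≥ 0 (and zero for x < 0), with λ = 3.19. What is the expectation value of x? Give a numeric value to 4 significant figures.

⟨x⟩ = ∫ x·|ψ|² dx / ∫|ψ|² dx (integrals over the domain).
Every integrand reduces to terms xʲ·e^(−2λx) on [0, ∞); use ∫₀^∞ xʲ·e^(−2λx) dx = j!/(2λ)^(j+1).
State is unnormalized: ∫|ψ|² dx = 0.0077014, and ∫ψ*·x·ψ dx = 0.0036213, so ⟨x⟩ = 0.0036213 / 0.0077014.
⟨x⟩ = 0.47022.

0.4702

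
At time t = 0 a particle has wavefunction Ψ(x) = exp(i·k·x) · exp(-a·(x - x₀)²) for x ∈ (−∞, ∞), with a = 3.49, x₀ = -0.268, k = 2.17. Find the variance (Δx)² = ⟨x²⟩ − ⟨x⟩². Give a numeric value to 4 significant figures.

0.07163

Compute ⟨x⟩ and ⟨x²⟩ separately, then (Δx)² = ⟨x²⟩ − ⟨x⟩².
Gaussian moments (u = x − x₀): ∫u^(2j)·e^(−2au²) du = (2j−1)!!/(4a)^j · √(π/(2a)), odd powers integrate to 0; here √(π/(2a)) = 0.67088.
Normalization: ∫|Ψ|² dx = 0.67088.
⟨x⟩ = -0.26800 and ⟨x²⟩ = 0.14346.
(Δx)² = 0.14346 − (-0.26800)² = 0.071633.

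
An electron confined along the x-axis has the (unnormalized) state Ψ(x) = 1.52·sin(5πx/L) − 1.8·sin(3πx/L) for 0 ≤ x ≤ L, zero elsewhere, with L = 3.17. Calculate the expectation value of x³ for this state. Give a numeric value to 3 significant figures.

⟨x³⟩ = ∫ x³·|Ψ|² dx / ∫|Ψ|² dx (integrals over the domain).
On 0 ≤ x ≤ L (j ≠ l): ∫sin²(jπx/L) dx = L/2, ∫sin(jπx/L)·sin(lπx/L) dx = 0; diagonal moments ∫x·sin²(jπx/L) dx = L²/4, ∫x²·sin²(jπx/L) dx = L³·(1/6 − 1/(4j²π²)); cross terms ∫x·sin(jπx/L)·sin(lπx/L) dx = 0 for j + l even and −4jlL²/(π²(j² − l²)²) for j + l odd, ∫x²·sin(jπx/L)·sin(lπx/L) dx = (−1)^(j+l)·4jlL³/(π²(j² − l²)²); higher powers the same way via product-to-sum and parts.
State is unnormalized: ∫|Ψ|² dx = 8.7974, and ∫Ψ*·x³·Ψ dx = 48.642, so ⟨x³⟩ = 48.642 / 8.7974.
⟨x³⟩ = 5.5291.

5.53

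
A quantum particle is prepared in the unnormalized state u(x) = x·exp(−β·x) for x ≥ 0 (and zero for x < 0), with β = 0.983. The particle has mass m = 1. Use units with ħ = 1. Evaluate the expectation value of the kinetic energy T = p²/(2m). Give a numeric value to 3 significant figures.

T = −(ħ²/2m) d²/dx², so ⟨T⟩ = −(ħ²/2m) ∫ u*·u'' dx / ∫|u|² dx; with m = 1.
Differentiate x·exp(−β·x) with the product rule; every integrand then reduces to terms xʲ·e^(−2βx) on [0, ∞), with ∫₀^∞ xʲ·e^(−2βx) dx = j!/(2β)^(j+1).
State is unnormalized: ∫|u|² dx = 0.26320, and ∫u*·(−ħ²/2m · u'') dx = 0.12716, so ⟨T⟩ = 0.12716 / 0.26320.
⟨T⟩ = 0.48314.

0.483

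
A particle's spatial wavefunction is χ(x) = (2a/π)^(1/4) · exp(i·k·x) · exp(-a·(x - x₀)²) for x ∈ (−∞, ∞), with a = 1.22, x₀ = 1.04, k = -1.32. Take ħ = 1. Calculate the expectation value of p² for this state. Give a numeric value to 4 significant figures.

2.962

p² χ = −ħ² d²χ/dx²; ⟨p²⟩ = −ħ² ∫ χ*·χ'' dx.
Gaussian moments (u = x − x₀): ∫u^(2j)·e^(−2au²) du = (2j−1)!!/(4a)^j · √(π/(2a)), odd powers integrate to 0; here √(π/(2a)) = 1.1347. Derivatives: χ′ = (ik − 2au)·χ, χ″ = ((ik − 2au)² − 2a)·χ; the odd-in-u pieces drop out.
⟨p²⟩ = 2.9624.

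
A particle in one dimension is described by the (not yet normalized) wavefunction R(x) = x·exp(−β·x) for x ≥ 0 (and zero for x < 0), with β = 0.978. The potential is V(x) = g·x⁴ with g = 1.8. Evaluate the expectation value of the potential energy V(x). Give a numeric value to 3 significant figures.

44.3

⟨V⟩ = ∫ V(x)·|R|² dx / ∫|R|² dx.
Every integrand reduces to terms xʲ·e^(−2βx) on [0, ∞); use ∫₀^∞ xʲ·e^(−2βx) dx = j!/(2β)^(j+1).
State is unnormalized: ∫|R|² dx = 0.26725, and ∫R*·V(x)·R dx = 11.831, so ⟨V⟩ = 11.831 / 0.26725.
⟨V⟩ = 44.269.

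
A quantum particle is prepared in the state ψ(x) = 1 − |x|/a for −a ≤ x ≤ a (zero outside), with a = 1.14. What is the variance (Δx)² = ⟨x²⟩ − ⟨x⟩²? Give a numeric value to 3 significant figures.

0.130

Compute ⟨x⟩ and ⟨x²⟩ separately, then (Δx)² = ⟨x²⟩ − ⟨x⟩².
ψ is even, so ∫ over [−a, a] = 2∫₀ᵃ with ψ = 1 − x/a there: ∫₀ᵃ (1 − x/a)² dx = a/3, ∫₀ᵃ x²(1 − x/a)² dx = a³/30, ∫₀ᵃ x⁴(1 − x/a)² dx = a⁵/105.
Normalization: ∫|ψ|² dx = 0.76000.
⟨x⟩ = 0.0000 and ⟨x²⟩ = 0.12996.
(Δx)² = 0.12996 − (0.0000)² = 0.12996.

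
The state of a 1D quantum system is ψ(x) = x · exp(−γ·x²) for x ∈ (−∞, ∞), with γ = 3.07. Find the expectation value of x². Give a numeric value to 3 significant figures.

0.244

⟨x²⟩ = ∫ x²·|ψ|² dx / ∫|ψ|² dx (integrals over the domain).
Expand each integrand as polynomial × e^(−2γx²) and use ∫x^(2j)·e^(−2γx²) dx = (2j−1)!!/(4γ)^j · √(π/(2γ)), odd powers → 0; here √(π/(2γ)) = 0.71530.
State is unnormalized: ∫|ψ|² dx = 0.058250, and ∫ψ*·x²·ψ dx = 0.014230, so ⟨x²⟩ = 0.014230 / 0.058250.
⟨x²⟩ = 0.24430.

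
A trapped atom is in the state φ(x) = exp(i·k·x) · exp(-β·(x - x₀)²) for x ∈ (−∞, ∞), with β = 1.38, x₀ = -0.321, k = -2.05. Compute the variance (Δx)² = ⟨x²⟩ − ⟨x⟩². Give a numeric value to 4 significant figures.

0.1812

Compute ⟨x⟩ and ⟨x²⟩ separately, then (Δx)² = ⟨x²⟩ − ⟨x⟩².
Gaussian moments (u = x − x₀): ∫u^(2j)·e^(−2βu²) du = (2j−1)!!/(4β)^j · √(π/(2β)), odd powers integrate to 0; here √(π/(2β)) = 1.0669.
Normalization: ∫|φ|² dx = 1.0669.
⟨x⟩ = -0.32100 and ⟨x²⟩ = 0.28420.
(Δx)² = 0.28420 − (-0.32100)² = 0.18116.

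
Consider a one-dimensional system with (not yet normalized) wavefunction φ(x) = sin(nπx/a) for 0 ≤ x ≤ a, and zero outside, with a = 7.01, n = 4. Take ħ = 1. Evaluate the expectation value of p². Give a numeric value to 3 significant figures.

3.21

p² φ = −ħ² d²φ/dx²; ⟨p²⟩ = −ħ² ∫ φ*·φ'' dx / ∫|φ|² dx.
d/dx sin(nπx/a) = (nπ/a)·cos(nπx/a) and d²/dx² sin(nπx/a) = −(nπ/a)²·sin(nπx/a); on 0 ≤ x ≤ a, ∫sin²(nπx/a) dx = a/2 and ∫sin(nπx/a)·cos(nπx/a) dx = 0.
State is unnormalized: ∫|φ|² dx = 3.5050, and ∫φ*·(−ħ² φ'') dx = 11.263, so ⟨p²⟩ = 11.263 / 3.5050.
⟨p²⟩ = 3.2135.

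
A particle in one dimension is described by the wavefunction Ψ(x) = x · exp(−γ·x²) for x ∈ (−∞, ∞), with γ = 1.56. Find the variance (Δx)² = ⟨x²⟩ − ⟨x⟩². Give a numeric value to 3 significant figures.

Compute ⟨x⟩ and ⟨x²⟩ separately, then (Δx)² = ⟨x²⟩ − ⟨x⟩².
Expand each integrand as polynomial × e^(−2γx²) and use ∫x^(2j)·e^(−2γx²) dx = (2j−1)!!/(4γ)^j · √(π/(2γ)), odd powers → 0; here √(π/(2γ)) = 1.0035.
Normalization: ∫|Ψ|² dx = 0.16081.
⟨x⟩ = 0.0000 and ⟨x²⟩ = 0.48077.
(Δx)² = 0.48077 − (0.0000)² = 0.48077.

0.481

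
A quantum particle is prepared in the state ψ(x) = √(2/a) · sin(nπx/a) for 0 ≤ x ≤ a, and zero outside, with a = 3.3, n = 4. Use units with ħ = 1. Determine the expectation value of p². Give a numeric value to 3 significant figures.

14.5

p² ψ = −ħ² d²ψ/dx²; ⟨p²⟩ = −ħ² ∫ ψ*·ψ'' dx.
d/dx sin(nπx/a) = (nπ/a)·cos(nπx/a) and d²/dx² sin(nπx/a) = −(nπ/a)²·sin(nπx/a); on 0 ≤ x ≤ a, ∫sin²(nπx/a) dx = a/2 and ∫sin(nπx/a)·cos(nπx/a) dx = 0.
⟨p²⟩ = 14.501.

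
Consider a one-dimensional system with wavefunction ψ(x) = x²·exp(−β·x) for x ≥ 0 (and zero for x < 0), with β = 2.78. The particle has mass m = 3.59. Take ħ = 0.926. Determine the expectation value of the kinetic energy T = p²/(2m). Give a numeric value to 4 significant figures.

T = −(ħ²/2m) d²/dx², so ⟨T⟩ = −(ħ²/2m) ∫ ψ*·ψ'' dx / ∫|ψ|² dx; with m = 3.59.
Differentiate x²·exp(−β·x) with the product rule; every integrand then reduces to terms xʲ·e^(−2βx) on [0, ∞), with ∫₀^∞ xʲ·e^(−2βx) dx = j!/(2β)^(j+1).
State is unnormalized: ∫|ψ|² dx = 0.0045169, and ∫ψ*·(−ħ²/2m · ψ'') dx = 0.0013896, so ⟨T⟩ = 0.0013896 / 0.0045169.
⟨T⟩ = 0.30766.

0.3077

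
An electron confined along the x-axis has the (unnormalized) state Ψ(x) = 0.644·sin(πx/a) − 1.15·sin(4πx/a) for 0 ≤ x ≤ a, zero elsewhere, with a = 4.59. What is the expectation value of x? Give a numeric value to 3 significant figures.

⟨x⟩ = ∫ x·|Ψ|² dx / ∫|Ψ|² dx (integrals over the domain).
On 0 ≤ x ≤ a (j ≠ l): ∫sin²(jπx/a) dx = a/2, ∫sin(jπx/a)·sin(lπx/a) dx = 0; diagonal moments ∫x·sin²(jπx/a) dx = a²/4, ∫x²·sin²(jπx/a) dx = a³·(1/6 − 1/(4j²π²)); cross terms ∫x·sin(jπx/a)·sin(lπx/a) dx = 0 for j + l even and −4jla²/(π²(j² − l²)²) for j + l odd, ∫x²·sin(jπx/a)·sin(lπx/a) dx = (−1)^(j+l)·4jla³/(π²(j² − l²)²); higher powers the same way via product-to-sum and parts.
State is unnormalized: ∫|Ψ|² dx = 3.9870, and ∫Ψ*·x·Ψ dx = 9.3749, so ⟨x⟩ = 9.3749 / 3.9870.
⟨x⟩ = 2.3514.

2.35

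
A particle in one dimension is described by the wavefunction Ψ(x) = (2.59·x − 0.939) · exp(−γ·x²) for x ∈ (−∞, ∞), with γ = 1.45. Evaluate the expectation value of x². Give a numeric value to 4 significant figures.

⟨x²⟩ = ∫ x²·|Ψ|² dx / ∫|Ψ|² dx (integrals over the domain).
Expand each integrand as polynomial × e^(−2γx²) and use ∫x^(2j)·e^(−2γx²) dx = (2j−1)!!/(4γ)^j · √(π/(2γ)), odd powers → 0; here √(π/(2γ)) = 1.0408.
State is unnormalized: ∫|Ψ|² dx = 2.1215, and ∫Ψ*·x²·Ψ dx = 0.78087, so ⟨x²⟩ = 0.78087 / 2.1215.
⟨x²⟩ = 0.36808.

0.3681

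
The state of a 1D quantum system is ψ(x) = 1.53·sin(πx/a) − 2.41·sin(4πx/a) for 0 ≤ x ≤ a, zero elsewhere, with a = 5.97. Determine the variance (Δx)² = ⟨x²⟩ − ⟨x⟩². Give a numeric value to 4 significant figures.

Compute ⟨x⟩ and ⟨x²⟩ separately, then (Δx)² = ⟨x²⟩ − ⟨x⟩².
On 0 ≤ x ≤ a (j ≠ l): ∫sin²(jπx/a) dx = a/2, ∫sin(jπx/a)·sin(lπx/a) dx = 0; diagonal moments ∫x·sin²(jπx/a) dx = a²/4, ∫x²·sin²(jπx/a) dx = a³·(1/6 − 1/(4j²π²)); cross terms ∫x·sin(jπx/a)·sin(lπx/a) dx = 0 for j + l even and −4jla²/(π²(j² − l²)²) for j + l odd, ∫x²·sin(jπx/a)·sin(lπx/a) dx = (−1)^(j+l)·4jla³/(π²(j² − l²)²); higher powers the same way via product-to-sum and parts.
Normalization: ∫|ψ|² dx = 24.325.
⟨x⟩ = 3.0629 and ⟨x²⟩ = 11.746.
(Δx)² = 11.746 − (3.0629)² = 2.3649.

2.365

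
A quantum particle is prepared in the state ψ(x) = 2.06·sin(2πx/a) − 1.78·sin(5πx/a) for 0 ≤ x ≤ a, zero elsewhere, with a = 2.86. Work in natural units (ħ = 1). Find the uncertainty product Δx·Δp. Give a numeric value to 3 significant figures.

Δx = √(⟨x²⟩−⟨x⟩²), Δp = √(⟨p²⟩−⟨p⟩²).
On 0 ≤ x ≤ a (j ≠ l): ∫sin²(jπx/a) dx = a/2, ∫sin(jπx/a)·sin(lπx/a) dx = 0; diagonal moments ∫x·sin²(jπx/a) dx = a²/4, ∫x²·sin²(jπx/a) dx = a³·(1/6 − 1/(4j²π²)); cross terms ∫x·sin(jπx/a)·sin(lπx/a) dx = 0 for j + l even and −4jla²/(π²(j² − l²)²) for j + l odd, ∫x²·sin(jπx/a)·sin(lπx/a) dx = (−1)^(j+l)·4jla³/(π²(j² − l²)²); higher powers the same way via product-to-sum and parts. d²/dx² sin(jπx/a) = −(jπ/a)²·sin(jπx/a); on 0 ≤ x ≤ a, ∫sin²(jπx/a) dx = a/2 and ∫sin(jπx/a)·sin(lπx/a) dx = 0 for j ≠ l, so only diagonal terms survive in ∫|ψ|² and ∫ψ·ψ″; ∫ψ·ψ′ dx = [ψ²/2] between the walls = 0.
Normalization: ∫|ψ|² dx = 10.599.
⟨x⟩ = 1.4820, ⟨x²⟩ = 2.8089 ⇒ Δx = 0.78264.
⟨p⟩ = 0.0000, ⟨p²⟩ = 15.658 ⇒ Δp = 3.9570.
Δx·Δp = 3.0969.

3.10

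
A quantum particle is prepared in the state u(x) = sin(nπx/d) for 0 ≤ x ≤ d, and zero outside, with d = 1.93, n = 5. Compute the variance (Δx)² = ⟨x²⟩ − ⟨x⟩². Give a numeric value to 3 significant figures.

Compute ⟨x⟩ and ⟨x²⟩ separately, then (Δx)² = ⟨x²⟩ − ⟨x⟩².
With sin²θ = (1 − cos2θ)/2 on 0 ≤ x ≤ d: ∫sin²(nπx/d) dx = d/2, ∫x·sin²(nπx/d) dx = d²/4, ∫x²·sin²(nπx/d) dx = d³·(1/6 − 1/(4n²π²)); higher powers xᵏ the same way, integrating xᵏ·cos(2nπx/d) by parts.
Normalization: ∫|u|² dx = 0.96500.
⟨x⟩ = 0.96500 and ⟨x²⟩ = 1.2341.
(Δx)² = 1.2341 − (0.96500)² = 0.30286.

0.303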